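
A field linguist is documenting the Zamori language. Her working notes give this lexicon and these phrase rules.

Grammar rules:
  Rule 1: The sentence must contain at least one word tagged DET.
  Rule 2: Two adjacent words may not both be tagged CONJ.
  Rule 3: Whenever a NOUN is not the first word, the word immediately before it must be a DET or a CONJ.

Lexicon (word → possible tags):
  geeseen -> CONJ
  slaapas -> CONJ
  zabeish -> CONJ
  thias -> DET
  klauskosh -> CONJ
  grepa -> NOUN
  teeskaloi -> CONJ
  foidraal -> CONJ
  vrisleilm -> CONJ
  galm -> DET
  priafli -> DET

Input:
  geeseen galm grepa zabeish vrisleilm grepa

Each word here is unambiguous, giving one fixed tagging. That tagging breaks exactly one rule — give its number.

2

Fixed tagging: CONJ DET NOUN CONJ CONJ NOUN.
Checking each rule: R1 ok, R2 fails, R3 ok.
Only rule 2 fails.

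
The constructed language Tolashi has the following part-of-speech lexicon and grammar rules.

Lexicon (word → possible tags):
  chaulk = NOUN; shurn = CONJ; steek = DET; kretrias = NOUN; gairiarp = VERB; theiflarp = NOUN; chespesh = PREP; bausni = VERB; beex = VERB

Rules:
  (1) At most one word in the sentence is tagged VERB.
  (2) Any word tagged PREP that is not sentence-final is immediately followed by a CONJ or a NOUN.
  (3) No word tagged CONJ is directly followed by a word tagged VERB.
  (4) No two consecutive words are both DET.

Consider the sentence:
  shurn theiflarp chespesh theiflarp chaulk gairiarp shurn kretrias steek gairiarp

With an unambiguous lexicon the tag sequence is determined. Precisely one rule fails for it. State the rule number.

1

Fixed tagging: CONJ NOUN PREP NOUN NOUN VERB CONJ NOUN DET VERB.
Rule check: R1 violated, R2 holds, R3 holds, R4 holds.
Only rule 1 fails.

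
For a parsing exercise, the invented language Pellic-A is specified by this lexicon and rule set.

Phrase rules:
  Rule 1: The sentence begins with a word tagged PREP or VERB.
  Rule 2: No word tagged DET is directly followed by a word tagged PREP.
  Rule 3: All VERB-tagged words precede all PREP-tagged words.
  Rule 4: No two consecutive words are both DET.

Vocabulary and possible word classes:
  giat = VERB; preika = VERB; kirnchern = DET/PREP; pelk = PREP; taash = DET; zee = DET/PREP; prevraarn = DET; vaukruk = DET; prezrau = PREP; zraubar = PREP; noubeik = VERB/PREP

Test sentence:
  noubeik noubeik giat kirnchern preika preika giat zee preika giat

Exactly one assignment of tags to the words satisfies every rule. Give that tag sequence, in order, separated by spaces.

VERB VERB VERB DET VERB VERB VERB DET VERB VERB

Candidates per position — 1:noubeik {VERB,PREP}; 2:noubeik {VERB,PREP}; 3:giat {VERB}; 4:kirnchern {DET,PREP}; 5:preika {VERB}; 6:preika {VERB}; 7:giat {VERB}; 8:zee {DET,PREP}; 9:preika {VERB}; 10:giat {VERB}.
Word 1 cannot be PREP — rule 3 would then fail for every completion. It is VERB.
Word 2 cannot be PREP — rule 3 would then fail for every completion. It is VERB.
Word 4 cannot be PREP — rule 3 would then fail for every completion. It is DET.
Word 8 cannot be PREP — rule 3 would then fail for every completion. It is DET.
The unique satisfying tagging is: VERB VERB VERB DET VERB VERB VERB DET VERB VERB.
Checking: rule 1 ok; rule 2 ok; rule 3 ok; rule 4 ok.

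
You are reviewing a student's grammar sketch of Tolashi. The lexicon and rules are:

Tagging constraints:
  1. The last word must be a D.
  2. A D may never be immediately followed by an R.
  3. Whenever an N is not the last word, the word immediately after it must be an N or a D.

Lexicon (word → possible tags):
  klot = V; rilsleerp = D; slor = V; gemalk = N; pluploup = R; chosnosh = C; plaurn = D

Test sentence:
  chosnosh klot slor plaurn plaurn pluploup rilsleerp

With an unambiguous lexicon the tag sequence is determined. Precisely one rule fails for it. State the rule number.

2

Fixed tagging: C V V D D R D.
Checking each rule: R1 ok, R2 fails, R3 ok.
Only rule 2 fails.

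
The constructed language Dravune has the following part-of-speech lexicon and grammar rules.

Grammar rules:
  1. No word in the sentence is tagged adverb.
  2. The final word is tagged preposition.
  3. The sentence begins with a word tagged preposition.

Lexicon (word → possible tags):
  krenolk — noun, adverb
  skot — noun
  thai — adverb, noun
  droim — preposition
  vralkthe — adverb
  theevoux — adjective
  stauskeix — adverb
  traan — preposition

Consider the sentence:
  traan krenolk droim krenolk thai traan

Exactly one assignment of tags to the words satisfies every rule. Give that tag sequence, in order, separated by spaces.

Candidates per position — 1:traan {preposition}; 2:krenolk {noun,adverb}; 3:droim {preposition}; 4:krenolk {noun,adverb}; 5:thai {adverb,noun}; 6:traan {preposition}.
If word 2 were adverb, no tagging could satisfy rule 1; so word 2 is noun.
If word 4 were adverb, no tagging could satisfy rule 1; so word 4 is noun.
If word 5 were adverb, no tagging could satisfy rule 1; so word 5 is noun.
That leaves exactly one tagging: preposition noun preposition noun noun preposition.
Verifying each rule — rule 1 satisfied; rule 2 satisfied; rule 3 satisfied.

preposition noun preposition noun noun preposition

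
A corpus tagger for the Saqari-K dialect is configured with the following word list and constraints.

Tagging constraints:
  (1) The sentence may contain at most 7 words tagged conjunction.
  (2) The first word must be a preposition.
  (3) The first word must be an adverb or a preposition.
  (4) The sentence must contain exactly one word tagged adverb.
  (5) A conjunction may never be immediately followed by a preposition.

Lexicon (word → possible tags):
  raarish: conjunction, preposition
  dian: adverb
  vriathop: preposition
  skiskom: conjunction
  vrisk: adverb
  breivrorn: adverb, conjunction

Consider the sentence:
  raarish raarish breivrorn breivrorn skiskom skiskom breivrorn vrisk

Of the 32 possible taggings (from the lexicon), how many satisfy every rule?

Candidates per position — 1:raarish {conjunction,preposition}; 2:raarish {conjunction,preposition}; 3:breivrorn {adverb,conjunction}; 4:breivrorn {adverb,conjunction}; 5:skiskom {conjunction}; 6:skiskom {conjunction}; 7:breivrorn {adverb,conjunction}; 8:vrisk {adverb}.
There are 32 candidate sequences in total.
The sequences that satisfy every rule: preposition conjunction conjunction conjunction conjunction conjunction conjunction adverb; preposition preposition conjunction conjunction conjunction conjunction conjunction adverb.
Count = 2.

2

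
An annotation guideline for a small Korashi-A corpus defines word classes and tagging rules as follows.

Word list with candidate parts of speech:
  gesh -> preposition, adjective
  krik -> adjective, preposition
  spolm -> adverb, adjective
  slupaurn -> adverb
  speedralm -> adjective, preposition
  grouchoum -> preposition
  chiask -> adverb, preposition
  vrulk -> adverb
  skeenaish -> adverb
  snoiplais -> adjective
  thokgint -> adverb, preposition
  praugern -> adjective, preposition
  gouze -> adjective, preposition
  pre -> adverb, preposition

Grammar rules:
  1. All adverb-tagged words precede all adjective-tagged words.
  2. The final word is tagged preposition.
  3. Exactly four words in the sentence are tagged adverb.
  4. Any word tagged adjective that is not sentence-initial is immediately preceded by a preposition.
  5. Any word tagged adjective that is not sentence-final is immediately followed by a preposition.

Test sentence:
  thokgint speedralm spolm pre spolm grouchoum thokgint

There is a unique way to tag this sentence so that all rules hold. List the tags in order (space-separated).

adverb preposition adverb adverb adverb preposition preposition

Candidates per position — 1:thokgint {adverb,preposition}; 2:speedralm {adjective,preposition}; 3:spolm {adverb,adjective}; 4:pre {adverb,preposition}; 5:spolm {adverb,adjective}; 6:grouchoum {preposition}; 7:thokgint {adverb,preposition}.
If word 2 were adjective, no tagging could satisfy rule 5; so word 2 is preposition.
If word 7 were adverb, no tagging could satisfy rule 2; so word 7 is preposition.
If word 1 were preposition, no tagging could satisfy rule 3; so word 1 is adverb.
If word 3 were adjective, no tagging could satisfy rule 3; so word 3 is adverb.
If word 4 were preposition, no tagging could satisfy rule 3; so word 4 is adverb.
If word 5 were adjective, no tagging could satisfy rule 3; so word 5 is adverb.
The unique satisfying tagging is: adverb preposition adverb adverb adverb preposition preposition.
Verifying each rule — rule 1 ok; rule 2 ok; rule 3 ok; rule 4 ok; rule 5 ok.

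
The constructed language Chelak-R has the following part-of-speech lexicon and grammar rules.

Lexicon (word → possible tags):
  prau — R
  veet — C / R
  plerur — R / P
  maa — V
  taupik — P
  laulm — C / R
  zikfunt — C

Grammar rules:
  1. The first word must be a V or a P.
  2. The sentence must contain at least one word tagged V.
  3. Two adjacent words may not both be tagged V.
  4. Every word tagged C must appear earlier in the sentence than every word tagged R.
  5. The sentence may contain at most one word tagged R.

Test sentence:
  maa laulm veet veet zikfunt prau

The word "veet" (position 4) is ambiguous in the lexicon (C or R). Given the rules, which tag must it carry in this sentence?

Candidates per position — 1:maa {V}; 2:laulm {C,R}; 3:veet {C,R}; 4:veet {C,R}; 5:zikfunt {C}; 6:prau {R}.
If word 2 were R, no tagging could satisfy rule 4; so word 2 is C.
If word 3 were R, no tagging could satisfy rule 4; so word 3 is C.
If word 4 were R, no tagging could satisfy rule 4; so word 4 is C.
That leaves exactly one tagging: V C C C C R.
Rule-by-rule: rule 1 holds; rule 2 holds; rule 3 holds; rule 4 holds; rule 5 holds.

C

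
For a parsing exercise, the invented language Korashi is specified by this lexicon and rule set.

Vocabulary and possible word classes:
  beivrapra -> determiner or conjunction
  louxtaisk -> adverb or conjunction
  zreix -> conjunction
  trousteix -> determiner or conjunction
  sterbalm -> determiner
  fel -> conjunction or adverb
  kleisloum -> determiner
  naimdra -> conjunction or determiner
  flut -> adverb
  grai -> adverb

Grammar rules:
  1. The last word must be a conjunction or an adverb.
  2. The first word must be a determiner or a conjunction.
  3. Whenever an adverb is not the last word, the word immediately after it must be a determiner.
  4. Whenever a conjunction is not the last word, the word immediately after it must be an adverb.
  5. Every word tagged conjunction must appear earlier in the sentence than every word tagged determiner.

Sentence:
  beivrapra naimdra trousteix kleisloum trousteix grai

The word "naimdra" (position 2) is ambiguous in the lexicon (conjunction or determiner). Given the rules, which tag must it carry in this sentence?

determiner

Candidates per position — 1:beivrapra {determiner,conjunction}; 2:naimdra {conjunction,determiner}; 3:trousteix {determiner,conjunction}; 4:kleisloum {determiner}; 5:trousteix {determiner,conjunction}; 6:grai {adverb}.
Position 1: conjunction is ruled out by rule 4; that leaves determiner.
Position 2: conjunction is ruled out by rule 4; that leaves determiner.
Position 3: conjunction is ruled out by rule 4; that leaves determiner.
Position 5: conjunction is ruled out by rule 5; that leaves determiner.
The unique satisfying tagging is: determiner determiner determiner determiner determiner adverb.
Verifying each rule — rule 1 ✓; rule 2 ✓; rule 3 ✓; rule 4 ✓; rule 5 ✓.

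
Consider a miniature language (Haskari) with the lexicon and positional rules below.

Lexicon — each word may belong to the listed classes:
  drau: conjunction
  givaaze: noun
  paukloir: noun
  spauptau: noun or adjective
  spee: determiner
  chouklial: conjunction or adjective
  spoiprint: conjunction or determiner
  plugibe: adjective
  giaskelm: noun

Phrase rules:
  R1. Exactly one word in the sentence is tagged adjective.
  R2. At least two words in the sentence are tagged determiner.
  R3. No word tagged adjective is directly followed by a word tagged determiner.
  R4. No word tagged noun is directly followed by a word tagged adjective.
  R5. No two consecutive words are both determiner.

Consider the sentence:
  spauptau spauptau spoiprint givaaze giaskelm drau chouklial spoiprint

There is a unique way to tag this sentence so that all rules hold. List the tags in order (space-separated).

Candidates per position — 1:spauptau {noun,adjective}; 2:spauptau {noun,adjective}; 3:spoiprint {conjunction,determiner}; 4:givaaze {noun}; 5:giaskelm {noun}; 6:drau {conjunction}; 7:chouklial {conjunction,adjective}; 8:spoiprint {conjunction,determiner}.
If word 3 were conjunction, no tagging could satisfy rule 2; so word 3 is determiner.
If word 8 were conjunction, no tagging could satisfy rule 2; so word 8 is determiner.
If word 2 were adjective, no tagging could satisfy rule 3; so word 2 is noun.
If word 7 were adjective, no tagging could satisfy rule 3; so word 7 is conjunction.
If word 1 were noun, no tagging could satisfy rule 1; so word 1 is adjective.
The only consistent sequence is: adjective noun determiner noun noun conjunction conjunction determiner.
Verifying each rule — rule 1 ok; rule 2 ok; rule 3 ok; rule 4 ok; rule 5 ok.

adjective noun determiner noun noun conjunction conjunction determiner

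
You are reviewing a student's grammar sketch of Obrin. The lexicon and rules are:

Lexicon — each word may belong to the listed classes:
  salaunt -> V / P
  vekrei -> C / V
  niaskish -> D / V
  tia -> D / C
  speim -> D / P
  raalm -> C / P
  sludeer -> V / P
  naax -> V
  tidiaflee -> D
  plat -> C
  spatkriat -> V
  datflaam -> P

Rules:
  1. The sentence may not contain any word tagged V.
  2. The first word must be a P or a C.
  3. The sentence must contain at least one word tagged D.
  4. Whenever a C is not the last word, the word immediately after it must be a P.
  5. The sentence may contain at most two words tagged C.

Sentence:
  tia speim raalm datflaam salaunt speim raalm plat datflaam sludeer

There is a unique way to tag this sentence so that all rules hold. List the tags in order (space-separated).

Candidates per position — 1:tia {D,C}; 2:speim {D,P}; 3:raalm {C,P}; 4:datflaam {P}; 5:salaunt {V,P}; 6:speim {D,P}; 7:raalm {C,P}; 8:plat {C}; 9:datflaam {P}; 10:sludeer {V,P}.
At position 1, choosing D makes rule 2 impossible to satisfy; hence C.
At position 2, choosing D makes rule 4 impossible to satisfy; hence P.
At position 3, choosing C makes rule 5 impossible to satisfy; hence P.
At position 5, choosing V makes rule 1 impossible to satisfy; hence P.
At position 6, choosing P makes rule 3 impossible to satisfy; hence D.
At position 7, choosing C makes rule 4 impossible to satisfy; hence P.
At position 10, choosing V makes rule 1 impossible to satisfy; hence P.
So the tagging must be: C P P P P D P C P P.
Verifying each rule — rule 1 satisfied; rule 2 satisfied; rule 3 satisfied; rule 4 satisfied; rule 5 satisfied.

C P P P P D P C P P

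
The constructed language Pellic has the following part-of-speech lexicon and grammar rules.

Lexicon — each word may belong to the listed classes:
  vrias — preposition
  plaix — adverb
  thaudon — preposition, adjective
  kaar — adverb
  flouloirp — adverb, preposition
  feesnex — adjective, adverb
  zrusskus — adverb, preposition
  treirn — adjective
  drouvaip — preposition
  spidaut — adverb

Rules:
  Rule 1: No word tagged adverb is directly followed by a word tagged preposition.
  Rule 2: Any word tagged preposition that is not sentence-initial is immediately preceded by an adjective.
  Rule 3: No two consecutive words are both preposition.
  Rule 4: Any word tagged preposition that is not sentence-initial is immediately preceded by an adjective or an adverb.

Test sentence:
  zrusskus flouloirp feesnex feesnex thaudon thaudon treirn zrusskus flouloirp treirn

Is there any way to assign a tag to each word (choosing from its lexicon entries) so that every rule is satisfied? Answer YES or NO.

Candidates per position — 1:zrusskus {adverb,preposition}; 2:flouloirp {adverb,preposition}; 3:feesnex {adjective,adverb}; 4:feesnex {adjective,adverb}; 5:thaudon {preposition,adjective}; 6:thaudon {preposition,adjective}; 7:treirn {adjective}; 8:zrusskus {adverb,preposition}; 9:flouloirp {adverb,preposition}; 10:treirn {adjective}.
One satisfying assignment: preposition adverb adjective adjective adjective adjective adjective adverb adverb adjective.
Check: rule 1 ✓; rule 2 ✓; rule 3 ✓; rule 4 ✓.

YES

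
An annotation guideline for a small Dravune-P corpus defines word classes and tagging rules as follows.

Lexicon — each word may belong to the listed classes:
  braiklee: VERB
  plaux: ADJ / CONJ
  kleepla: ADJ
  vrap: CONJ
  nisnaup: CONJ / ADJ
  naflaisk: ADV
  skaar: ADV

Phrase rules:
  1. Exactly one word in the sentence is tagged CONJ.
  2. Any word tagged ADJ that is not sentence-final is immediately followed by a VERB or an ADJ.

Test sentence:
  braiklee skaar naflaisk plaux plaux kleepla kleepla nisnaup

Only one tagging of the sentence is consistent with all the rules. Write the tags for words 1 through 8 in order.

VERB ADV ADV CONJ ADJ ADJ ADJ ADJ

Candidates per position — 1:braiklee {VERB}; 2:skaar {ADV}; 3:naflaisk {ADV}; 4:plaux {ADJ,CONJ}; 5:plaux {ADJ,CONJ}; 6:kleepla {ADJ}; 7:kleepla {ADJ}; 8:nisnaup {CONJ,ADJ}.
If word 8 were CONJ, no tagging could satisfy rule 2; so word 8 is ADJ.
The remaining ambiguous positions (4, 5) are resolved jointly — only one combination satisfies every rule.
The unique satisfying tagging is: VERB ADV ADV CONJ ADJ ADJ ADJ ADJ.
Verifying each rule — rule 1 satisfied; rule 2 satisfied.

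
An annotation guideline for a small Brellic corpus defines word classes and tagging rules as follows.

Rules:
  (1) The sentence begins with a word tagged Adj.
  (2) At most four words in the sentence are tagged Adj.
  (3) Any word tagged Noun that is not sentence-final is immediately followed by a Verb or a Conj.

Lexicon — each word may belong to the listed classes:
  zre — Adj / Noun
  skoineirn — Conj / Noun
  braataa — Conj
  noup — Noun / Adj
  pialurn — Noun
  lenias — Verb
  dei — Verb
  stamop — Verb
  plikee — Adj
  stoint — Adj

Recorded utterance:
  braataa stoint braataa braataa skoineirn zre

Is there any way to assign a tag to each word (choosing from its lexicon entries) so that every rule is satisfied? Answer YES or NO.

NO

Candidates per position — 1:braataa {Conj}; 2:stoint {Adj}; 3:braataa {Conj}; 4:braataa {Conj}; 5:skoineirn {Conj,Noun}; 6:zre {Adj,Noun}.
Rule 1 cannot be satisfied by any choice of tags from the lexicon.
So there is no consistent tagging.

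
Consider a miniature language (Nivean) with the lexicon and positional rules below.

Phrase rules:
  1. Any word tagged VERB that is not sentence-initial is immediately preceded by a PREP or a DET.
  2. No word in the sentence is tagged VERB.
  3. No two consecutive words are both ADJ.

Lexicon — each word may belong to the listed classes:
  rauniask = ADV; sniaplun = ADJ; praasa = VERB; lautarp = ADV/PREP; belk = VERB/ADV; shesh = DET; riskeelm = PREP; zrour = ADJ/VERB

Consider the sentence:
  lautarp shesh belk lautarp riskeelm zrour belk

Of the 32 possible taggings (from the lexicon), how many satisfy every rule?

4

Candidates per position — 1:lautarp {ADV,PREP}; 2:shesh {DET}; 3:belk {VERB,ADV}; 4:lautarp {ADV,PREP}; 5:riskeelm {PREP}; 6:zrour {ADJ,VERB}; 7:belk {VERB,ADV}.
There are 32 candidate sequences in total.
The sequences that satisfy every rule: ADV DET ADV ADV PREP ADJ ADV; ADV DET ADV PREP PREP ADJ ADV; PREP DET ADV ADV PREP ADJ ADV; PREP DET ADV PREP PREP ADJ ADV.
Count = 4.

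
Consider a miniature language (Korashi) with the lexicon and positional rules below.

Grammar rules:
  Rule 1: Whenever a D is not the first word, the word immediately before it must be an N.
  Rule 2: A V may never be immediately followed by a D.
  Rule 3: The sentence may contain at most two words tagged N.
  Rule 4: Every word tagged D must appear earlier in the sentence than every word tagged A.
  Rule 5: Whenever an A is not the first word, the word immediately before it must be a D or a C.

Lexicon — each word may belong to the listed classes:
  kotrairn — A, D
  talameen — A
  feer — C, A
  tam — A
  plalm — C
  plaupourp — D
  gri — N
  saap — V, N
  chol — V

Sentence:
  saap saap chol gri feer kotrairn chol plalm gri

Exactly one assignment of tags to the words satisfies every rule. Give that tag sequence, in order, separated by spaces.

V V V N C A V C N

Candidates per position — 1:saap {V,N}; 2:saap {V,N}; 3:chol {V}; 4:gri {N}; 5:feer {C,A}; 6:kotrairn {A,D}; 7:chol {V}; 8:plalm {C}; 9:gri {N}.
Position 1: tagging it N would leave rule 3 unsatisfiable, so it must be V.
Position 2: tagging it N would leave rule 3 unsatisfiable, so it must be V.
Position 5: tagging it A would leave rule 5 unsatisfiable, so it must be C.
Position 6: tagging it D would leave rule 1 unsatisfiable, so it must be A.
The only consistent sequence is: V V V N C A V C N.
Verifying each rule — rule 1 satisfied; rule 2 satisfied; rule 3 satisfied; rule 4 satisfied; rule 5 satisfied.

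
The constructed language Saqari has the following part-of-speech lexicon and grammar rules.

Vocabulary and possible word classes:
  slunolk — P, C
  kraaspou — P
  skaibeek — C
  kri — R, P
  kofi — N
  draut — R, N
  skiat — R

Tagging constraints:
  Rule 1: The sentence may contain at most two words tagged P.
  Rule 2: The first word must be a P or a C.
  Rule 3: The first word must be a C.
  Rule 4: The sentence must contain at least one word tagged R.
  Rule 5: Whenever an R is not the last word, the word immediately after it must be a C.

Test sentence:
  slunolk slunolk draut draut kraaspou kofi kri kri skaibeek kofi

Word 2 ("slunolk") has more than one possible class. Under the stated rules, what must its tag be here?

C

Candidates per position — 1:slunolk {P,C}; 2:slunolk {P,C}; 3:draut {R,N}; 4:draut {R,N}; 5:kraaspou {P}; 6:kofi {N}; 7:kri {R,P}; 8:kri {R,P}; 9:skaibeek {C}; 10:kofi {N}.
Position 1: tagging it P would leave rule 3 unsatisfiable, so it must be C.
Position 3: tagging it R would leave rule 5 unsatisfiable, so it must be N.
Position 4: tagging it R would leave rule 5 unsatisfiable, so it must be N.
Position 7: tagging it R would leave rule 5 unsatisfiable, so it must be P.
Position 8: tagging it P would leave rule 1 unsatisfiable, so it must be R.
Position 2: tagging it P would leave rule 1 unsatisfiable, so it must be C.
The unique satisfying tagging is: C C N N P N P R C N.
Check: rule 1 satisfied; rule 2 satisfied; rule 3 satisfied; rule 4 satisfied; rule 5 satisfied.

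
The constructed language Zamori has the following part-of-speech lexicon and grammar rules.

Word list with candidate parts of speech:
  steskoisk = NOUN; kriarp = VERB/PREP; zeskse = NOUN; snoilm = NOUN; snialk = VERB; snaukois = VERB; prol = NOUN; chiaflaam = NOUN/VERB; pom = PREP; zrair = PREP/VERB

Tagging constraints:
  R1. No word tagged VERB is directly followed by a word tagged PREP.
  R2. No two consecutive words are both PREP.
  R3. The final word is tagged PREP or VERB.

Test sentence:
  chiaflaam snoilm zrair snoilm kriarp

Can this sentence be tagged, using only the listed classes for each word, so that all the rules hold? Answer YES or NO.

Candidates per position — 1:chiaflaam {NOUN,VERB}; 2:snoilm {NOUN}; 3:zrair {PREP,VERB}; 4:snoilm {NOUN}; 5:kriarp {VERB,PREP}.
One satisfying assignment: VERB NOUN VERB NOUN VERB.
Checking: rule 1 holds; rule 2 holds; rule 3 holds.

YES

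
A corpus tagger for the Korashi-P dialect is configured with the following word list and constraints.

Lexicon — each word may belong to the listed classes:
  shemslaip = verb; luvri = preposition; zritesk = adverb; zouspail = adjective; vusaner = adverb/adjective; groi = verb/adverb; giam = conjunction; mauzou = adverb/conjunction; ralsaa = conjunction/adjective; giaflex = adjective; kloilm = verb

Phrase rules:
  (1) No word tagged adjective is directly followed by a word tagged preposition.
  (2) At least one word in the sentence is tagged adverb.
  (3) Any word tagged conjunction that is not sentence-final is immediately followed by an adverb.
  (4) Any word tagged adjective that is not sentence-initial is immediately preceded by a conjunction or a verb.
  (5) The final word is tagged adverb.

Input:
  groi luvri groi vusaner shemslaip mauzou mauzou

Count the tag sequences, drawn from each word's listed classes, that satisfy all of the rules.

12

Candidates per position — 1:groi {verb,adverb}; 2:luvri {preposition}; 3:groi {verb,adverb}; 4:vusaner {adverb,adjective}; 5:shemslaip {verb}; 6:mauzou {adverb,conjunction}; 7:mauzou {adverb,conjunction}.
There are 32 candidate sequences in total.
Checking each against the rules leaves 12 sequences.
Count = 12.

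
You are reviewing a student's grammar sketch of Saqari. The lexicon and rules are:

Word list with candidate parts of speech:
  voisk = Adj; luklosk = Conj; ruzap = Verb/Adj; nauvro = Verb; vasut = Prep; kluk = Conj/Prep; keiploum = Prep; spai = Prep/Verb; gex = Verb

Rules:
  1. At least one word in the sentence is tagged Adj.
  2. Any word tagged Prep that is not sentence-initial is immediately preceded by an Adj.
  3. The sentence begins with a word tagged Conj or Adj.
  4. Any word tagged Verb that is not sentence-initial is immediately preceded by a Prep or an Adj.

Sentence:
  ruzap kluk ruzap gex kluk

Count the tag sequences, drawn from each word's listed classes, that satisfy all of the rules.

Candidates per position — 1:ruzap {Verb,Adj}; 2:kluk {Conj,Prep}; 3:ruzap {Verb,Adj}; 4:gex {Verb}; 5:kluk {Conj,Prep}.
There are 16 candidate sequences in total.
The sequences that satisfy every rule: Adj Conj Adj Verb Conj; Adj Prep Adj Verb Conj.
Count = 2.

2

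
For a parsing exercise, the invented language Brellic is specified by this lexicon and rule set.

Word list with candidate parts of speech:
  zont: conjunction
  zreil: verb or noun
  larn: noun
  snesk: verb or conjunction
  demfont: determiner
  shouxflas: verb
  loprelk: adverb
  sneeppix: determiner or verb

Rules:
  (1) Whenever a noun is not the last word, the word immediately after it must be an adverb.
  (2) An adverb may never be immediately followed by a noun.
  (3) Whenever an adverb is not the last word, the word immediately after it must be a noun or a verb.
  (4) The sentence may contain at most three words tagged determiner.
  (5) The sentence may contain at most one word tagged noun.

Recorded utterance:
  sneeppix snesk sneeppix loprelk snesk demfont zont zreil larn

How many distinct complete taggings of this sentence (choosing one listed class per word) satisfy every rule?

8

Candidates per position — 1:sneeppix {determiner,verb}; 2:snesk {verb,conjunction}; 3:sneeppix {determiner,verb}; 4:loprelk {adverb}; 5:snesk {verb,conjunction}; 6:demfont {determiner}; 7:zont {conjunction}; 8:zreil {verb,noun}; 9:larn {noun}.
There are 32 candidate sequences in total.
Checking each against the rules leaves 8 sequences.
Count = 8.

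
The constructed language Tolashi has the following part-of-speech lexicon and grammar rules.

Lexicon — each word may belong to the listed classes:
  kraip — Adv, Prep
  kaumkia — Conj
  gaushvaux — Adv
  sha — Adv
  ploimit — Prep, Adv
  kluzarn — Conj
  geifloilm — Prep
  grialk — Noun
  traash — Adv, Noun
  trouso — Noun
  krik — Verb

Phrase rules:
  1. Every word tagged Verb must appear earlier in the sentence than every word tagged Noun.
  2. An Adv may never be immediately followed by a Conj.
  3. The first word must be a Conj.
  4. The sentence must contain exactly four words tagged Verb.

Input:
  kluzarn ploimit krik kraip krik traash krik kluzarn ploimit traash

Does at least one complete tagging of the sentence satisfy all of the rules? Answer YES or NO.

NO

Candidates per position — 1:kluzarn {Conj}; 2:ploimit {Prep,Adv}; 3:krik {Verb}; 4:kraip {Adv,Prep}; 5:krik {Verb}; 6:traash {Adv,Noun}; 7:krik {Verb}; 8:kluzarn {Conj}; 9:ploimit {Prep,Adv}; 10:traash {Adv,Noun}.
Rule 4 cannot be satisfied by any choice of tags from the lexicon.
So there is no consistent tagging.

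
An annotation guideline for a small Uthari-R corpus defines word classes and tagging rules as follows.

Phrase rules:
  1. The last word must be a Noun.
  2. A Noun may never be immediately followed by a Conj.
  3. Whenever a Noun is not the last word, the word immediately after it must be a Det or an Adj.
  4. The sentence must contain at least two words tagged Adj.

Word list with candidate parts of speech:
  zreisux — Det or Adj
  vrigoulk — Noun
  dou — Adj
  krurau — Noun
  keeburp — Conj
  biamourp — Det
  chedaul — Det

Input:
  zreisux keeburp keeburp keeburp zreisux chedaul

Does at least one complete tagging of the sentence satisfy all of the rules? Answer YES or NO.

NO

Candidates per position — 1:zreisux {Det,Adj}; 2:keeburp {Conj}; 3:keeburp {Conj}; 4:keeburp {Conj}; 5:zreisux {Det,Adj}; 6:chedaul {Det}.
Rule 1 cannot be satisfied by any choice of tags from the lexicon.
So there is no consistent tagging.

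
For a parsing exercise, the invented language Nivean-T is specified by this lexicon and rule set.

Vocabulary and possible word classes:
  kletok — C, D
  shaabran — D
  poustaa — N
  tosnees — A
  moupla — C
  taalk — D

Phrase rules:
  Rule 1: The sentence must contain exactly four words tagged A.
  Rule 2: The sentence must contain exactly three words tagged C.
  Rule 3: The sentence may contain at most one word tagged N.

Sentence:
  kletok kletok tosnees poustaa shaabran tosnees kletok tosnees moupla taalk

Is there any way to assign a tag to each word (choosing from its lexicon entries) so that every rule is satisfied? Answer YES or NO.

Candidates per position — 1:kletok {C,D}; 2:kletok {C,D}; 3:tosnees {A}; 4:poustaa {N}; 5:shaabran {D}; 6:tosnees {A}; 7:kletok {C,D}; 8:tosnees {A}; 9:moupla {C}; 10:taalk {D}.
Rule 1 cannot be satisfied by any choice of tags from the lexicon.
So there is no consistent tagging.

NO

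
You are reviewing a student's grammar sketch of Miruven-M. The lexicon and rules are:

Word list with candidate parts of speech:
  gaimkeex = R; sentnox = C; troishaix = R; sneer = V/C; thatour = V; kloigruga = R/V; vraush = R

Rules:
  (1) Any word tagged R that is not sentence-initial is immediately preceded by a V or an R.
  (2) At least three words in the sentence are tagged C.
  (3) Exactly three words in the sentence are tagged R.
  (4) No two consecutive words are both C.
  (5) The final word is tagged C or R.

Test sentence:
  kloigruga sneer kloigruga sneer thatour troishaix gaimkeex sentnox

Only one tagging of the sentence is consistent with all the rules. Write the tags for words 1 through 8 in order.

R C V C V R R C

Candidates per position — 1:kloigruga {R,V}; 2:sneer {V,C}; 3:kloigruga {R,V}; 4:sneer {V,C}; 5:thatour {V}; 6:troishaix {R}; 7:gaimkeex {R}; 8:sentnox {C}.
Position 2: tagging it V would leave rule 2 unsatisfiable, so it must be C.
Position 3: tagging it R would leave rule 1 unsatisfiable, so it must be V.
Position 4: tagging it V would leave rule 2 unsatisfiable, so it must be C.
Position 1: tagging it V would leave rule 3 unsatisfiable, so it must be R.
That leaves exactly one tagging: R C V C V R R C.
Rule-by-rule: rule 1 ok; rule 2 ok; rule 3 ok; rule 4 ok; rule 5 ok.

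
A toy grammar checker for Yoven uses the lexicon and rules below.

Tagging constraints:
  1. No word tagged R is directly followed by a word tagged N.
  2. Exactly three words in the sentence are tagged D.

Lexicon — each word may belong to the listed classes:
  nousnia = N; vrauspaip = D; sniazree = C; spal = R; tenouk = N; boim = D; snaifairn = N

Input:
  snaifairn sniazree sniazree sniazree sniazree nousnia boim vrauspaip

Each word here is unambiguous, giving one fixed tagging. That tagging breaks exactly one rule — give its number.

Fixed tagging: N C C C C N D D.
Applying the rules: R1 ok, R2 fails.
Only rule 2 fails.

2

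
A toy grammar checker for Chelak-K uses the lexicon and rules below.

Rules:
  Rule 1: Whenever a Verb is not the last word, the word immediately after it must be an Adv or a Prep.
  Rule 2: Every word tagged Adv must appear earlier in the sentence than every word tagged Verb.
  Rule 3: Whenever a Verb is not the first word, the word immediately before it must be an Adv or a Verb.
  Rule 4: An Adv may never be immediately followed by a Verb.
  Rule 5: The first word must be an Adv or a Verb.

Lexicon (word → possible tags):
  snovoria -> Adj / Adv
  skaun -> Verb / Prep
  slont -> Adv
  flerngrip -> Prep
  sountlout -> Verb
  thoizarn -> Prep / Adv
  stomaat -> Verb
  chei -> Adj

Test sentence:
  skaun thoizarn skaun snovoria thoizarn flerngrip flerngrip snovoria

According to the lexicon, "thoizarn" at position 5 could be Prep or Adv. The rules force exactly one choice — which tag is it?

Candidates per position — 1:skaun {Verb,Prep}; 2:thoizarn {Prep,Adv}; 3:skaun {Verb,Prep}; 4:snovoria {Adj,Adv}; 5:thoizarn {Prep,Adv}; 6:flerngrip {Prep}; 7:flerngrip {Prep}; 8:snovoria {Adj,Adv}.
Position 1: tagging it Prep would leave rule 5 unsatisfiable, so it must be Verb.
Position 2: tagging it Adv would leave rule 2 unsatisfiable, so it must be Prep.
Position 3: tagging it Verb would leave rule 3 unsatisfiable, so it must be Prep.
Position 4: tagging it Adv would leave rule 2 unsatisfiable, so it must be Adj.
Position 5: tagging it Adv would leave rule 2 unsatisfiable, so it must be Prep.
Position 8: tagging it Adv would leave rule 2 unsatisfiable, so it must be Adj.
That leaves exactly one tagging: Verb Prep Prep Adj Prep Prep Prep Adj.
Rule-by-rule: rule 1 satisfied; rule 2 satisfied; rule 3 satisfied; rule 4 satisfied; rule 5 satisfied.

Prep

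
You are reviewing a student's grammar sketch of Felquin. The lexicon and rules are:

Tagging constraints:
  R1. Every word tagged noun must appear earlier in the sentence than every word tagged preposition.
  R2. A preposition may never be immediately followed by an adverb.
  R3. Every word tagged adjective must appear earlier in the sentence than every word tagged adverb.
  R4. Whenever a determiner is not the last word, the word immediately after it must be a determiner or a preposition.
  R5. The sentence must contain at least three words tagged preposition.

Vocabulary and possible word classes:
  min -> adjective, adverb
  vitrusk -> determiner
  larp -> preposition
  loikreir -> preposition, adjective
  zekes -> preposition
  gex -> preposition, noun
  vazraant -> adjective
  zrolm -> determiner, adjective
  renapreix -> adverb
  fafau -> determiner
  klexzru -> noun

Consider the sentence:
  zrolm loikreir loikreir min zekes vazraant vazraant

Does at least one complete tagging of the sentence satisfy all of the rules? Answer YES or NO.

YES

Candidates per position — 1:zrolm {determiner,adjective}; 2:loikreir {preposition,adjective}; 3:loikreir {preposition,adjective}; 4:min {adjective,adverb}; 5:zekes {preposition}; 6:vazraant {adjective}; 7:vazraant {adjective}.
One satisfying assignment: determiner preposition preposition adjective preposition adjective adjective.
Check: rule 1 satisfied; rule 2 satisfied; rule 3 satisfied; rule 4 satisfied; rule 5 satisfied.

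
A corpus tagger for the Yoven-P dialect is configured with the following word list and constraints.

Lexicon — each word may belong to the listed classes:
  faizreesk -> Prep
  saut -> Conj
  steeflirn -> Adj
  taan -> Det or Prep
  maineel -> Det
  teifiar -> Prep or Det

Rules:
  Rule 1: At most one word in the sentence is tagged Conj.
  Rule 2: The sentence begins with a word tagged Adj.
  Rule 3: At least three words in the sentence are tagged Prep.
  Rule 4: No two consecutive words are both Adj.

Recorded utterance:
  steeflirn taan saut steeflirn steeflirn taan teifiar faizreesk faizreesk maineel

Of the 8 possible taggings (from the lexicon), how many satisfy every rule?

Candidates per position — 1:steeflirn {Adj}; 2:taan {Det,Prep}; 3:saut {Conj}; 4:steeflirn {Adj}; 5:steeflirn {Adj}; 6:taan {Det,Prep}; 7:teifiar {Prep,Det}; 8:faizreesk {Prep}; 9:faizreesk {Prep}; 10:maineel {Det}.
There are 8 candidate sequences in total.
Rule 4 cannot be satisfied by any choice of tags from the lexicon.
So there is no consistent tagging.
Count = 0.

0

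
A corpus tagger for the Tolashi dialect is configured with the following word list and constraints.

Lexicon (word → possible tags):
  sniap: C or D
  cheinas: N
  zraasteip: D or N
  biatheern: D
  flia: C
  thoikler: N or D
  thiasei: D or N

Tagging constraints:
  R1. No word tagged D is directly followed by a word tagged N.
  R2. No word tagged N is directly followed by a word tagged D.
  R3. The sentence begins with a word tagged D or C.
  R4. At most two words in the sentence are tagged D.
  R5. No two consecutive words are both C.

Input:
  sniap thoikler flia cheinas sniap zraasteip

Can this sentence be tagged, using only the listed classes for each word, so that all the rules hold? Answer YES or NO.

Candidates per position — 1:sniap {C,D}; 2:thoikler {N,D}; 3:flia {C}; 4:cheinas {N}; 5:sniap {C,D}; 6:zraasteip {D,N}.
One satisfying assignment: D D C N C N.
Check: rule 1 satisfied; rule 2 satisfied; rule 3 satisfied; rule 4 satisfied; rule 5 satisfied.

YES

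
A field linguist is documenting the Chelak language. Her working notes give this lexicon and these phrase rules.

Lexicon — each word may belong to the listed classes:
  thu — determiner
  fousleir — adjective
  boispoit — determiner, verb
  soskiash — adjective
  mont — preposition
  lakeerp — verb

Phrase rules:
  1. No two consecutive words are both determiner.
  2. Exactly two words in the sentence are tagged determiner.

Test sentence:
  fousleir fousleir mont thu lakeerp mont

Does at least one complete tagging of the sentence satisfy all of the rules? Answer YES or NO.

Candidates per position — 1:fousleir {adjective}; 2:fousleir {adjective}; 3:mont {preposition}; 4:thu {determiner}; 5:lakeerp {verb}; 6:mont {preposition}.
Rule 2 cannot be satisfied by any choice of tags from the lexicon.
So there is no consistent tagging.

NO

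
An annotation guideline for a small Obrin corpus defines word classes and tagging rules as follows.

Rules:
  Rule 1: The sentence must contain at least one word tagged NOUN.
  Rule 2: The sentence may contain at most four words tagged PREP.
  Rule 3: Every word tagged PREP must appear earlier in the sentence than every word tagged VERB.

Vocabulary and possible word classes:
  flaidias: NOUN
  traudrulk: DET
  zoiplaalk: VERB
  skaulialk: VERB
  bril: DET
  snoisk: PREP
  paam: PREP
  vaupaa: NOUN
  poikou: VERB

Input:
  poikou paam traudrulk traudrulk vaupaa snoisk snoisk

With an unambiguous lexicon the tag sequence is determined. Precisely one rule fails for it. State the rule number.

Fixed tagging: VERB PREP DET DET NOUN PREP PREP.
Rule check: R1 pass, R2 pass, R3 fail.
Only rule 3 fails.

3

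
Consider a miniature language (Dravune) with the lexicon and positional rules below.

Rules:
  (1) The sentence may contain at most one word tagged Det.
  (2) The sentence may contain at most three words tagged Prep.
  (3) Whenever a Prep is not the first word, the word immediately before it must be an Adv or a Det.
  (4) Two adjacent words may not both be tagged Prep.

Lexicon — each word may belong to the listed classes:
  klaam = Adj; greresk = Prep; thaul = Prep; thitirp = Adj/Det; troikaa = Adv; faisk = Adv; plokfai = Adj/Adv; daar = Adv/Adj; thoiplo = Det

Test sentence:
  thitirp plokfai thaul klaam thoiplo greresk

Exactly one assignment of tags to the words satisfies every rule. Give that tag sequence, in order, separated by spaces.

Candidates per position — 1:thitirp {Adj,Det}; 2:plokfai {Adj,Adv}; 3:thaul {Prep}; 4:klaam {Adj}; 5:thoiplo {Det}; 6:greresk {Prep}.
If word 1 were Det, no tagging could satisfy rule 1; so word 1 is Adj.
If word 2 were Adj, no tagging could satisfy rule 3; so word 2 is Adv.
The unique satisfying tagging is: Adj Adv Prep Adj Det Prep.
Verifying each rule — rule 1 satisfied; rule 2 satisfied; rule 3 satisfied; rule 4 satisfied.

Adj Adv Prep Adj Det Prep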